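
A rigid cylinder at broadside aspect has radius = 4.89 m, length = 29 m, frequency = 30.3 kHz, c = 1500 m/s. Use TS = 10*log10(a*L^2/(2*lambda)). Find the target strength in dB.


46.18 dB


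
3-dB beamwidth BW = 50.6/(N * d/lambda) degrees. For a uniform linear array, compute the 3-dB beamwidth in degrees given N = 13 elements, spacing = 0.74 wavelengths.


5.26 deg


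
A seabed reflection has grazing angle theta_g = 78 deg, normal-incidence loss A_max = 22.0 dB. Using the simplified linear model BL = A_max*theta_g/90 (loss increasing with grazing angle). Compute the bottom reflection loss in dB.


BL = A_max * theta_g / 90 = 22.0 * 78 / 90 = 19.07

19.07 dB


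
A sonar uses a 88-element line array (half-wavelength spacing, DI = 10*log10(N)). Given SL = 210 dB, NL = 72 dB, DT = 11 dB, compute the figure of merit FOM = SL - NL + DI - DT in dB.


146.44 dB


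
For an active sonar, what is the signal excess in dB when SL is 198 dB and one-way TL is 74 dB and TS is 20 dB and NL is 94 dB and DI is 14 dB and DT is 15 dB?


SE = SL - 2*TL + TS - NL + DI - DT = 198 - 2*74 + (20) - 94 + 14 - 15 = -25

-25 dB


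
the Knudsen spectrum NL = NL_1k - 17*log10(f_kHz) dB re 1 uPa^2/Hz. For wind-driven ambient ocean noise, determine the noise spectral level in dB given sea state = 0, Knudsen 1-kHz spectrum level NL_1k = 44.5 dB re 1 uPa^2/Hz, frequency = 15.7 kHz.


NL = NL_1k - 17*log10(f_kHz) = 44.5 - 17*log10(15.7) = 44.5 - (20.33) = 24.17

24.17 dB


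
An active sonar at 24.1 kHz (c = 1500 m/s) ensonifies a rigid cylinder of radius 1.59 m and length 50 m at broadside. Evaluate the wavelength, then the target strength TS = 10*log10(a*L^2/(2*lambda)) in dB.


Step 1: lambda = c/f = 1500/24100 = 0.06224 m
Step 2: TS = 10*log10(a*L^2/(2*lambda)) = 10*log10(1.59*50^2/(2*0.06224)) = 45.04

45.04 dB


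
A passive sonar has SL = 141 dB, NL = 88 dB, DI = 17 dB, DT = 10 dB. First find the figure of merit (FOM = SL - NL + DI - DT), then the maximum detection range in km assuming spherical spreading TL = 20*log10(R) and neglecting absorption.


Step 1: FOM = SL - NL + DI - DT = 141 - 88 + 17 - 10 = 60 dB
Step 2: at max range FOM = TL = 20*log10(R), so R = 10^(60/20) = 1000.0 m = 1.0 km

1.0 km


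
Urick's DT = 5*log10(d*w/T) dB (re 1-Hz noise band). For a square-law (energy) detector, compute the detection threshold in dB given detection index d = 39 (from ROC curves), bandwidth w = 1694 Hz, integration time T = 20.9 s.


DT = 5*log10(d*w/T) = 5*log10(39 * 1694 / 20.9) = 5*log10(3161.05) = 17.5

17.5 dB


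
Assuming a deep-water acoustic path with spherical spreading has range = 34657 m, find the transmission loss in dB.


TL = 20*log10(34657) = 90.8

90.8 dB


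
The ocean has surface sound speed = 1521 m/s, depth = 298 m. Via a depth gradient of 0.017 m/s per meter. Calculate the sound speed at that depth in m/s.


c = 1521 + 0.017 * 298 = 1526.066

1526.066 m/s


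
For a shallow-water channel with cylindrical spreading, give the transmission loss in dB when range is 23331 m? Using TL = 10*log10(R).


TL = 10*log10(23331) = 43.68

43.68 dB


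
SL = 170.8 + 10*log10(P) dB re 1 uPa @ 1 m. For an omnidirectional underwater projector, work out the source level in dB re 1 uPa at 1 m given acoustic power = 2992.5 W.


205.56 dB


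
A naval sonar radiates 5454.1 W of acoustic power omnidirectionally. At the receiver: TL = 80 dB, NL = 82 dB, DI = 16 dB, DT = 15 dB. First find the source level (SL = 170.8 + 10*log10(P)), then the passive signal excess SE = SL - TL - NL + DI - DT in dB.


Step 1: SL = 170.8 + 10*log10(5454.1) = 208.17 dB
Step 2: SE = SL - TL - NL + DI - DT = 208.17 - 80 - 82 + 16 - 15 = 47.17

47.17 dB


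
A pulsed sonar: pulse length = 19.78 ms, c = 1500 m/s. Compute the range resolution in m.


dR = c*tau/2 = 1500 * 19.78e-3 / 2 = 14.835

14.835 m


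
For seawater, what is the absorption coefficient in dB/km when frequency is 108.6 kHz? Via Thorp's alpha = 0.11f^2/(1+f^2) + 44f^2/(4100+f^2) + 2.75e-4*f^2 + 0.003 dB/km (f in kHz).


36.006 dB/km


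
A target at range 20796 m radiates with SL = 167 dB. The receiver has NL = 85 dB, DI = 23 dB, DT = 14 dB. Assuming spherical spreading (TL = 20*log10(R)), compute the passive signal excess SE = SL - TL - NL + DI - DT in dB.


4.64 dB


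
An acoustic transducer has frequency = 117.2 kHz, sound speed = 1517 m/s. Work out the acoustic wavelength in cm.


1.29 cm


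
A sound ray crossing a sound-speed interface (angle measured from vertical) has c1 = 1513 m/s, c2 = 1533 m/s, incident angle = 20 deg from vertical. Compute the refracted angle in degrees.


20.28 deg


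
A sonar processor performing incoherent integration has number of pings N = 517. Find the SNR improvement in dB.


Gain = 5*log10(517) = 13.57

13.57 dB


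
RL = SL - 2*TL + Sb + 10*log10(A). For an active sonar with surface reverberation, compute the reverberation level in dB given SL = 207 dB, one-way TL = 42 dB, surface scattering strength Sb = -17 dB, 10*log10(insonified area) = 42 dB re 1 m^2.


RL = SL - 2*TL + Sb + 10*log10(A) = 207 - 2*42 + (-17) + 42 = 148

148 dB


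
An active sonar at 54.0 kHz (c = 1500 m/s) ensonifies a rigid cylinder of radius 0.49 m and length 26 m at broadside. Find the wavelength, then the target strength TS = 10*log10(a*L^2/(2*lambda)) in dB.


Step 1: lambda = c/f = 1500/54000 = 0.02778 m
Step 2: TS = 10*log10(a*L^2/(2*lambda)) = 10*log10(0.49*26^2/(2*0.02778)) = 37.75

37.75 dB


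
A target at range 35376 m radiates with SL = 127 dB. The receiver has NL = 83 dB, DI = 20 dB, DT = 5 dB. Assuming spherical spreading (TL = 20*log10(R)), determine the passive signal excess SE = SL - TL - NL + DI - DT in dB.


-31.97 dB


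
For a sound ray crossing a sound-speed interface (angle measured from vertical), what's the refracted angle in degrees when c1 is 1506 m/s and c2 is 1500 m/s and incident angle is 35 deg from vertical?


sin(theta2) = (c2/c1)*sin(theta1) = (1500/1506)*sin(35 deg) = 0.57129
theta2 = arcsin(0.57129) = 34.84

34.84 deg


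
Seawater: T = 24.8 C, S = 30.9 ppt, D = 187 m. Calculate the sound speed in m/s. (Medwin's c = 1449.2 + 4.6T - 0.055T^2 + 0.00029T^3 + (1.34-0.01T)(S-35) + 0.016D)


1532.39 m/s


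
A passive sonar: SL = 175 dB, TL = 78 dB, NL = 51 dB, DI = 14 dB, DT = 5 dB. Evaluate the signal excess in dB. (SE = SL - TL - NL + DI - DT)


55 dB


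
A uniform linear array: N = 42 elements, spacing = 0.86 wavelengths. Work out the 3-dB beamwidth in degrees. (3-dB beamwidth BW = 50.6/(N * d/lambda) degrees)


1.4 deg


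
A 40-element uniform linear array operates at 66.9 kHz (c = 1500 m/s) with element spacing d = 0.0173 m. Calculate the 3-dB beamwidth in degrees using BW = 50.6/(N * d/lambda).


Step 1: lambda = 1500/66900 = 0.02242 m
Step 2: d/lambda = 0.0173/0.02242 = 0.7716
Step 3: BW = 50.6/(N * d/lambda) = 50.6/(40 * 0.7716) = 1.64

1.64 deg


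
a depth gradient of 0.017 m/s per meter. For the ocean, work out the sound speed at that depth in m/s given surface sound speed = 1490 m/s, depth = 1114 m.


c = 1490 + 0.017 * 1114 = 1508.938

1508.938 m/s


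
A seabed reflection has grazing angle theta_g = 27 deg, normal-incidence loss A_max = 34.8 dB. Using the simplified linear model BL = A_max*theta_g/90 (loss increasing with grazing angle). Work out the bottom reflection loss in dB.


BL = A_max * theta_g / 90 = 34.8 * 27 / 90 = 10.44

10.44 dB


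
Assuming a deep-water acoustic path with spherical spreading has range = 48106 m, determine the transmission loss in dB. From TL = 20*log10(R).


93.64 dB


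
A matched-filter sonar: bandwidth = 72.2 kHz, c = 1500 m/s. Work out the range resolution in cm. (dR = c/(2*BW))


dR = c/(2*BW) = 1500 / (2 * 72.2e3) = 0.0104 m = 1.04 cm

1.04 cm


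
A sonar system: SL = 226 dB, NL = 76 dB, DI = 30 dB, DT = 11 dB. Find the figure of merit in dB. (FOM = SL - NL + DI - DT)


FOM = SL - NL + DI - DT = 226 - 76 + 30 - 11 = 169

169 dB


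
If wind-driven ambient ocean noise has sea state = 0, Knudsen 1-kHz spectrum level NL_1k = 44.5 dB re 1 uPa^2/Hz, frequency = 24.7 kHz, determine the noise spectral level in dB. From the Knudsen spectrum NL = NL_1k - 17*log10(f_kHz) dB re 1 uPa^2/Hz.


NL = NL_1k - 17*log10(f_kHz) = 44.5 - 17*log10(24.7) = 44.5 - (23.68) = 20.82

20.82 dB


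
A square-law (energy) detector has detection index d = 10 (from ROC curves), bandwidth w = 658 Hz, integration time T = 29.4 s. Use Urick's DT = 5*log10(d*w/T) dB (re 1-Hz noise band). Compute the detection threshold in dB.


DT = 5*log10(d*w/T) = 5*log10(10 * 658 / 29.4) = 5*log10(223.81) = 11.75

11.75 dB


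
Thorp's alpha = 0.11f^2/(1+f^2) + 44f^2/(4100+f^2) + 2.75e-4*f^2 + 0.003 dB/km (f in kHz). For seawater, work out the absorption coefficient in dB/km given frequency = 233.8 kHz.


f^2 = 54662.44
alpha = 0.11*54662.44/(1+54662.44) + 44*54662.44/(4100+54662.44) + 2.75e-4*54662.44 + 0.003 = 56.075

56.075 dB/km


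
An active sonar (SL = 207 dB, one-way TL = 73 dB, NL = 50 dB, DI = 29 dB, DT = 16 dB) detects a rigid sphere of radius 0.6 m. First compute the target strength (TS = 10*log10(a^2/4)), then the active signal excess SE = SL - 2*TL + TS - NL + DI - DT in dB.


Step 1: TS = 10*log10(0.6^2/4) = -10.46 dB
Step 2: SE = SL - 2*TL + TS - NL + DI - DT = 207 - 2*73 + (-10.46) - 50 + 29 - 16 = 13.54

13.54 dB


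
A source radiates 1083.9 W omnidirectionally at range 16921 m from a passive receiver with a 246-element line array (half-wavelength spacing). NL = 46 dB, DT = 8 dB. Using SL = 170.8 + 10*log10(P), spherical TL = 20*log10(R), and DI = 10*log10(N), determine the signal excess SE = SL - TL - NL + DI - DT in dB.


Step 1: SL = 170.8 + 10*log10(1083.9) = 201.15 dB
Step 2: TL = 20*log10(16921) = 84.57 dB
Step 3: DI = 10*log10(246) = 23.91 dB
Step 4: SE = SL - TL - NL + DI - DT = 201.15 - 84.57 - 46 + 23.91 - 8 = 86.49

86.49 dB


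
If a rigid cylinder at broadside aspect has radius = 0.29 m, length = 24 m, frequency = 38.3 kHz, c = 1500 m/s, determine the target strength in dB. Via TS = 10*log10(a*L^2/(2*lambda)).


lambda = 1500/38300 = 0.03916 m
TS = 10*log10(0.29*24^2/(2*0.03916)) = 33.29

33.29 dB


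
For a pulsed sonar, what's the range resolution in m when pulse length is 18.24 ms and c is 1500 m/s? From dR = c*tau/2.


dR = c*tau/2 = 1500 * 18.24e-3 / 2 = 13.68

13.68 m


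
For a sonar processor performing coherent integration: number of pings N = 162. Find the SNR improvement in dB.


Gain = 10*log10(162) = 22.1

22.1 dB


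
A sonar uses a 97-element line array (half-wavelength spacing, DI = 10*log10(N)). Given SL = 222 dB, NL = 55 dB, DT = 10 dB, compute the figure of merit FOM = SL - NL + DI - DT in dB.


176.87 dB


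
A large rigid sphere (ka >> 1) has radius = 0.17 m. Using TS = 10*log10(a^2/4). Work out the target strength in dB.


TS = 10*log10(0.17^2 / 4) = 10*log10(0.007225) = -21.41

-21.41 dB


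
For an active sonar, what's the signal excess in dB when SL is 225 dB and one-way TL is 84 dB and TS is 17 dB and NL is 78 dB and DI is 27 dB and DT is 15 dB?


SE = SL - 2*TL + TS - NL + DI - DT = 225 - 2*84 + (17) - 78 + 27 - 15 = 8

8 dB


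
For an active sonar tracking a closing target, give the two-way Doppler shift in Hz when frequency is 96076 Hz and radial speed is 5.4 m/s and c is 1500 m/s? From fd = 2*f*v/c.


fd = 2*f*v/c = 2 * 96076 * 5.4 / 1500 = 691.75

691.75 Hz


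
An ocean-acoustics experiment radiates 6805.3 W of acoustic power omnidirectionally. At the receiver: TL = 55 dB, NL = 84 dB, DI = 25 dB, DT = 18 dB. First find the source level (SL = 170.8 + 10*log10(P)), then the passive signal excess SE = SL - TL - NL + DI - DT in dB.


Step 1: SL = 170.8 + 10*log10(6805.3) = 209.13 dB
Step 2: SE = SL - TL - NL + DI - DT = 209.13 - 55 - 84 + 25 - 18 = 77.13

77.13 dB


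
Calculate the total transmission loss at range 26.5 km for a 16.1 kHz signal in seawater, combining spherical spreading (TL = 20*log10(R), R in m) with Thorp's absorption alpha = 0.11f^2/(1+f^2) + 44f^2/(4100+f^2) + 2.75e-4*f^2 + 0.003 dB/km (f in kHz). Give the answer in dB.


162.67 dB


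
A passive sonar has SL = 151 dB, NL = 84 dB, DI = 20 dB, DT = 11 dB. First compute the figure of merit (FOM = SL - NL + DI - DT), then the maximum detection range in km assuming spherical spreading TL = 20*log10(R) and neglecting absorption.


Step 1: FOM = SL - NL + DI - DT = 151 - 84 + 20 - 11 = 76 dB
Step 2: at max range FOM = TL = 20*log10(R), so R = 10^(76/20) = 6309.57 m = 6.31 km

6.31 km


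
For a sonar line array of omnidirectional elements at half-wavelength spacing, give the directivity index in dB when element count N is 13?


11.14 dB


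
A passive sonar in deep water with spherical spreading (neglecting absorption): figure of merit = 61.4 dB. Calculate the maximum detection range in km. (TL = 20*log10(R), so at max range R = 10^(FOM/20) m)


At max range FOM = TL, so 20*log10(R) = 61.4
R = 10^(61.4/20) = 1174.9 m = 1.17 km

1.17 km


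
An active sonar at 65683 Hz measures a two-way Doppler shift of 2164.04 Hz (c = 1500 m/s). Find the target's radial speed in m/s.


From fd = 2*f*v/c, v = c*fd/(2*f) = 1500 * 2164.04 / (2*65683) = 24.71

24.71 m/s


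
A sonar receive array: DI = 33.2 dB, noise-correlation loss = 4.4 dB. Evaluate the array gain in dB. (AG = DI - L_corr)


28.8 dB


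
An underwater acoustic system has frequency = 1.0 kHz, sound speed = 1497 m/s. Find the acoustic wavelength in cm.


lambda = c/f = 1497 / 1000 = 1.497 m = 149.7 cm

149.7 cm


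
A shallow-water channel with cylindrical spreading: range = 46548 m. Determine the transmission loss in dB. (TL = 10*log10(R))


TL = 10*log10(46548) = 46.68

46.68 dB


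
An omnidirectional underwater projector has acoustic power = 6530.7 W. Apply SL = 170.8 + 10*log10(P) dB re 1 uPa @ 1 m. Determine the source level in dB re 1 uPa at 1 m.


208.95 dB


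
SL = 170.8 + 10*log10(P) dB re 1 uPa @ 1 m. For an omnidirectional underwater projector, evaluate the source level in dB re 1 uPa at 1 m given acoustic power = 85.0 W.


190.09 dB


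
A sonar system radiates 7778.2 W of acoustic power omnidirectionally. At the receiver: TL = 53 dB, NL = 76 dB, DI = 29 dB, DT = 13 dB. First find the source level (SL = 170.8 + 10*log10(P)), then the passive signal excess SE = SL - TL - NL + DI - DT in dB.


Step 1: SL = 170.8 + 10*log10(7778.2) = 209.71 dB
Step 2: SE = SL - TL - NL + DI - DT = 209.71 - 53 - 76 + 29 - 13 = 96.71

96.71 dB


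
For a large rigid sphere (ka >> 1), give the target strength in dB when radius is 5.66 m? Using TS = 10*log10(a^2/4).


TS = 10*log10(5.66^2 / 4) = 10*log10(8.0089) = 9.04

9.04 dB


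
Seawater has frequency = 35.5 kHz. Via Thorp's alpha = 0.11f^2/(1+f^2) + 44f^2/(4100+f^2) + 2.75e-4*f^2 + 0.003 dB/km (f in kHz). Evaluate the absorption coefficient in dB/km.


f^2 = 1260.25
alpha = 0.11*1260.25/(1+1260.25) + 44*1260.25/(4100+1260.25) + 2.75e-4*1260.25 + 0.003 = 10.804

10.804 dB/km


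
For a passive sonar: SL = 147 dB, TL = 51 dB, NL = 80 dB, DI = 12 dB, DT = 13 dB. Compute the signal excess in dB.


SE = SL - TL - NL + DI - DT = 147 - 51 - 80 + 12 - 13 = 15

15 dB


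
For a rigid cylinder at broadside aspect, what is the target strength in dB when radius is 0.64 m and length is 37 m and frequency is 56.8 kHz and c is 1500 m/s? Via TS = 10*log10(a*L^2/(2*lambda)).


42.2 dB


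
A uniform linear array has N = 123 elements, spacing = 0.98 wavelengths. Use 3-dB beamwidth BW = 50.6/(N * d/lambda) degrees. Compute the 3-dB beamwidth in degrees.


BW = 50.6 / (123 * 0.98) = 50.6 / 120.54 = 0.42

0.42 deg


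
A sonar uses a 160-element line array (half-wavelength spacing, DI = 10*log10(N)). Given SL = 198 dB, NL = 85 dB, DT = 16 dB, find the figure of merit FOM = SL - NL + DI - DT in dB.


Step 1: DI = 10*log10(160) = 22.04 dB
Step 2: FOM = SL - NL + DI - DT = 198 - 85 + 22.04 - 16 = 119.04

119.04 dB


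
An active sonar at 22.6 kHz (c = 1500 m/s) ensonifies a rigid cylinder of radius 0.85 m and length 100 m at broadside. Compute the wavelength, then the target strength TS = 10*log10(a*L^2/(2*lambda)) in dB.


Step 1: lambda = c/f = 1500/22600 = 0.06637 m
Step 2: TS = 10*log10(a*L^2/(2*lambda)) = 10*log10(0.85*100^2/(2*0.06637)) = 48.06

48.06 dB


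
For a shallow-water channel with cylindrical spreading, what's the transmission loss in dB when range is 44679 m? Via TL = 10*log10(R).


TL = 10*log10(44679) = 46.5

46.5 dB


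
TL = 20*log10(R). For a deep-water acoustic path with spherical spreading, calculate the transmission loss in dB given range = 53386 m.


94.55 dB


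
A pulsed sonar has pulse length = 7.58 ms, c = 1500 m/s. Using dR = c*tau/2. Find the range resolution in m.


5.685 m


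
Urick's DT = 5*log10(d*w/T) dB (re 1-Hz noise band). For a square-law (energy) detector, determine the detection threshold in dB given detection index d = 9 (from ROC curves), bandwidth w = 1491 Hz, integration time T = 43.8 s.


DT = 5*log10(d*w/T) = 5*log10(9 * 1491 / 43.8) = 5*log10(306.37) = 12.43

12.43 dB


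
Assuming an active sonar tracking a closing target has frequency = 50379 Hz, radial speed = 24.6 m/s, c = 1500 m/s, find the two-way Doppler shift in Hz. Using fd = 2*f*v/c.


1652.43 Hz


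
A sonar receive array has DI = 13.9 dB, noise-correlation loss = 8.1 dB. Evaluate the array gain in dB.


AG = DI - L_corr = 13.9 - 8.1 = 5.8

5.8 dB


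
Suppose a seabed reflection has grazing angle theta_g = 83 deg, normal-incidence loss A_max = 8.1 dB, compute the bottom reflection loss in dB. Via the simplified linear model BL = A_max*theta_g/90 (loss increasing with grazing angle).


BL = A_max * theta_g / 90 = 8.1 * 83 / 90 = 7.47

7.47 dB


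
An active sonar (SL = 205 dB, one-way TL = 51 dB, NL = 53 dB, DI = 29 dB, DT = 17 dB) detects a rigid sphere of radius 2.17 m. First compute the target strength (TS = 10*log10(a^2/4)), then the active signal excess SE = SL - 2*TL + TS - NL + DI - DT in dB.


Step 1: TS = 10*log10(2.17^2/4) = 0.71 dB
Step 2: SE = SL - 2*TL + TS - NL + DI - DT = 205 - 2*51 + (0.71) - 53 + 29 - 17 = 62.71

62.71 dB


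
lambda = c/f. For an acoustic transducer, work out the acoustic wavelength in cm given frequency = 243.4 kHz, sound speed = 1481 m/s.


lambda = c/f = 1481 / 243400 = 0.0061 m = 0.61 cm

0.61 cm


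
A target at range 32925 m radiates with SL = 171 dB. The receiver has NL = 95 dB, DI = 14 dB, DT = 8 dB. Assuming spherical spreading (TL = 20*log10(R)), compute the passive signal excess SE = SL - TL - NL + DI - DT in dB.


Step 1: TL = 20*log10(32925) = 90.35 dB
Step 2: SE = 171 - 90.35 - 95 + 14 - 8 = -8.35

-8.35 dB


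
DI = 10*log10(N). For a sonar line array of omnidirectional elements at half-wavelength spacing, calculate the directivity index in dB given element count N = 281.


24.49 dB


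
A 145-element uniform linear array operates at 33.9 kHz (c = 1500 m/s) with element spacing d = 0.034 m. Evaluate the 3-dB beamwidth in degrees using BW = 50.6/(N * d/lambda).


Step 1: lambda = 1500/33900 = 0.04425 m
Step 2: d/lambda = 0.034/0.04425 = 0.7684
Step 3: BW = 50.6/(N * d/lambda) = 50.6/(145 * 0.7684) = 0.45

0.45 deg


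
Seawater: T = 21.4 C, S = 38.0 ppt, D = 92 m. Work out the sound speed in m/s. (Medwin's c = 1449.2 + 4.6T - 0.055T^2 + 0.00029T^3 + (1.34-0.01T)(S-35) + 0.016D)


c = 1449.2 + 4.6*21.4 - 0.055*21.4^2 + 0.00029*21.4^3 + (1.34 - 0.01*21.4)*(38.0 - 35) + 0.016*92 = 1530.14

1530.14 m/s


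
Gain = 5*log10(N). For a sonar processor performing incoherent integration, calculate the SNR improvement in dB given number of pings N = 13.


Gain = 5*log10(13) = 5.57

5.57 dB


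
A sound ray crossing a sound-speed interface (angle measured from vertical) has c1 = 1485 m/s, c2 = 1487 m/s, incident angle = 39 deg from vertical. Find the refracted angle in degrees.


39.06 deg


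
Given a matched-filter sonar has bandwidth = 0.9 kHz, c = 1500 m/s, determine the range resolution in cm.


dR = c/(2*BW) = 1500 / (2 * 0.9e3) = 0.8333 m = 83.33 cm

83.33 cm


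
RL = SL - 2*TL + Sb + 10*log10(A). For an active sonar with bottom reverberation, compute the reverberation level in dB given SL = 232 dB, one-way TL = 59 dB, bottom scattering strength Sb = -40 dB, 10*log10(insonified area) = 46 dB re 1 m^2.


RL = SL - 2*TL + Sb + 10*log10(A) = 232 - 2*59 + (-40) + 46 = 120

120 dB


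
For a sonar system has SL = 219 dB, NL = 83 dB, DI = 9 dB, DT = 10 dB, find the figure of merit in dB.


135 dB


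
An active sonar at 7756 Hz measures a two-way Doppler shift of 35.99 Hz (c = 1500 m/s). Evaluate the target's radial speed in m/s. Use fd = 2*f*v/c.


From fd = 2*f*v/c, v = c*fd/(2*f) = 1500 * 35.99 / (2*7756) = 3.48

3.48 m/s


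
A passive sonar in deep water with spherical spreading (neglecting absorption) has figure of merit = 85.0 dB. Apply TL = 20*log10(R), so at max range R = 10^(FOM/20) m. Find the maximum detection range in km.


At max range FOM = TL, so 20*log10(R) = 85.0
R = 10^(85.0/20) = 17782.79 m = 17.78 km

17.78 km


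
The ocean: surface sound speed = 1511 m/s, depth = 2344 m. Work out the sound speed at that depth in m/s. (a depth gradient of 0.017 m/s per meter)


1550.848 m/s


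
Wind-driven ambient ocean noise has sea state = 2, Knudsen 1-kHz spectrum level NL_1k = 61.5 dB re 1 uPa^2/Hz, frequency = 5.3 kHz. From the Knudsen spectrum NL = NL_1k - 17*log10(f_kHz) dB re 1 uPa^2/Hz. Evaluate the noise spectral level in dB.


49.19 dB


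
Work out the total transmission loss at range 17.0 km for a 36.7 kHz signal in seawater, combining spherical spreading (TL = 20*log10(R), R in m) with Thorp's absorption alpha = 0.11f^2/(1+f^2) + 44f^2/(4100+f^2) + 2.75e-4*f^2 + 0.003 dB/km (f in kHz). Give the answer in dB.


277.79 dB


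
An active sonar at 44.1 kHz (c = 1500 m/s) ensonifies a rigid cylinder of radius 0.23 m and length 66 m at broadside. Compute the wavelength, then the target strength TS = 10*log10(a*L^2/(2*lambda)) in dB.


Step 1: lambda = c/f = 1500/44100 = 0.03401 m
Step 2: TS = 10*log10(a*L^2/(2*lambda)) = 10*log10(0.23*66^2/(2*0.03401)) = 41.68

41.68 dB


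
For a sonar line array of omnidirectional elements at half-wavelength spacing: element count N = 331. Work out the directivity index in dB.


DI = 10*log10(331) = 25.2

25.2 dB


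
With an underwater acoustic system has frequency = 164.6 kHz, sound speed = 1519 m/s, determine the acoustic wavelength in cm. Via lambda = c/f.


0.92 cm


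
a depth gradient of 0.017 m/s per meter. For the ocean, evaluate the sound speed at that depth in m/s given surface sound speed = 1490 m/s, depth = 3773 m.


c = 1490 + 0.017 * 3773 = 1554.141

1554.141 m/s


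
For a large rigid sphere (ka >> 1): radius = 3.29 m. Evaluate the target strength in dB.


TS = 10*log10(3.29^2 / 4) = 10*log10(2.706025) = 4.32

4.32 dB


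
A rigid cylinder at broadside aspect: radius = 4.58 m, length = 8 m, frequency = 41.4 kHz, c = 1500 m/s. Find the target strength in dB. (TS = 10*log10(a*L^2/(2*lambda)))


36.07 dB


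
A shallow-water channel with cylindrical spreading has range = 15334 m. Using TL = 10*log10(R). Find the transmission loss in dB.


TL = 10*log10(15334) = 41.86

41.86 dB


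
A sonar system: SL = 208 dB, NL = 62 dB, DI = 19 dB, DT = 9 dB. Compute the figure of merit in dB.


156 dB


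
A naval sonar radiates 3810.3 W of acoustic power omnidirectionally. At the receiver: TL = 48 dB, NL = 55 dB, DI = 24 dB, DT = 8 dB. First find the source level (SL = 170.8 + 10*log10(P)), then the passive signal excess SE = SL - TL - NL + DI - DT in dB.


Step 1: SL = 170.8 + 10*log10(3810.3) = 206.61 dB
Step 2: SE = SL - TL - NL + DI - DT = 206.61 - 48 - 55 + 24 - 8 = 119.61

119.61 dB


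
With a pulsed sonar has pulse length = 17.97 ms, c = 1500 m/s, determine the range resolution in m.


13.4775 m


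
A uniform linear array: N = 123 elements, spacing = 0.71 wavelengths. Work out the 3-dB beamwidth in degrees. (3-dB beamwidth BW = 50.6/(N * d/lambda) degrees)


BW = 50.6 / (123 * 0.71) = 50.6 / 87.33 = 0.58

0.58 deg


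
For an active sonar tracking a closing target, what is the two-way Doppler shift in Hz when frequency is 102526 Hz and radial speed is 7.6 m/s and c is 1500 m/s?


fd = 2*f*v/c = 2 * 102526 * 7.6 / 1500 = 1038.93

1038.93 Hz


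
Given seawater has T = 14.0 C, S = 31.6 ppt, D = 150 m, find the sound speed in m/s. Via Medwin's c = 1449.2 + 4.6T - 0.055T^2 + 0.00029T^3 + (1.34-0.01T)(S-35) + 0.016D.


1501.94 m/s


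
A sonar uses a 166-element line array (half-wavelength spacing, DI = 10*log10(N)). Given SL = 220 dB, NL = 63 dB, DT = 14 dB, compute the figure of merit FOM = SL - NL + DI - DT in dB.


Step 1: DI = 10*log10(166) = 22.2 dB
Step 2: FOM = SL - NL + DI - DT = 220 - 63 + 22.2 - 14 = 165.2

165.2 dB


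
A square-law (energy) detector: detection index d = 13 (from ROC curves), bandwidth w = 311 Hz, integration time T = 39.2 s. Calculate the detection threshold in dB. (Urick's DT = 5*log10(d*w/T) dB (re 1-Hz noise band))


DT = 5*log10(d*w/T) = 5*log10(13 * 311 / 39.2) = 5*log10(103.14) = 10.07

10.07 dB


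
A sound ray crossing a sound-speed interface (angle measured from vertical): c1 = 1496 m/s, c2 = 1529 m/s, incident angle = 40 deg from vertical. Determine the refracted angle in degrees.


41.07 deg


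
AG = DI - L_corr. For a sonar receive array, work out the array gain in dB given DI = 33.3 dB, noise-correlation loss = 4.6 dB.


AG = DI - L_corr = 33.3 - 4.6 = 28.7

28.7 dB


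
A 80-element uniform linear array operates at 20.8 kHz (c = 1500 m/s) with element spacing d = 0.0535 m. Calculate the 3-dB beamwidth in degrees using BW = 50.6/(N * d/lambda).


Step 1: lambda = 1500/20800 = 0.07212 m
Step 2: d/lambda = 0.0535/0.07212 = 0.7418
Step 3: BW = 50.6/(N * d/lambda) = 50.6/(80 * 0.7418) = 0.85

0.85 deg


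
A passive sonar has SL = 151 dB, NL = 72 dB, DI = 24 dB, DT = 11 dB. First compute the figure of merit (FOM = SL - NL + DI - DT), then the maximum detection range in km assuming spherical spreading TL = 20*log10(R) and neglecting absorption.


Step 1: FOM = SL - NL + DI - DT = 151 - 72 + 24 - 11 = 92 dB
Step 2: at max range FOM = TL = 20*log10(R), so R = 10^(92/20) = 39810.72 m = 39.81 km

39.81 km


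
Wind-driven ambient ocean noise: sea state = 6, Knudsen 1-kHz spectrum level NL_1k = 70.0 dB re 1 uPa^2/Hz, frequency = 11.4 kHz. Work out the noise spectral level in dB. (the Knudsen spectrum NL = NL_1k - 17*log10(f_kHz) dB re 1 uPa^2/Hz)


NL = NL_1k - 17*log10(f_kHz) = 70.0 - 17*log10(11.4) = 70.0 - (17.97) = 52.03

52.03 dB


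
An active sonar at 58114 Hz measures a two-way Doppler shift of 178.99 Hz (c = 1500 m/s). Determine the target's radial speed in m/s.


2.31 m/s


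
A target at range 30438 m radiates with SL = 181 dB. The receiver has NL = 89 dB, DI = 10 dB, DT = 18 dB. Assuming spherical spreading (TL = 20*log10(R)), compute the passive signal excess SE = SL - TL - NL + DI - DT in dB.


Step 1: TL = 20*log10(30438) = 89.67 dB
Step 2: SE = 181 - 89.67 - 89 + 10 - 18 = -5.67

-5.67 dB


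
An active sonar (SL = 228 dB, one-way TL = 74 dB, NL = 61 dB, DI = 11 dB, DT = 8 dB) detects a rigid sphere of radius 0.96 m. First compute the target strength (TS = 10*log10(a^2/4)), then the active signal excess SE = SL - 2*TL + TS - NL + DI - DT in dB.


Step 1: TS = 10*log10(0.96^2/4) = -6.38 dB
Step 2: SE = SL - 2*TL + TS - NL + DI - DT = 228 - 2*74 + (-6.38) - 61 + 11 - 8 = 15.62

15.62 dB


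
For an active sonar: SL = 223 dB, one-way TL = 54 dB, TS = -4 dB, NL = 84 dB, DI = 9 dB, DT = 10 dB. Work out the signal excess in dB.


SE = SL - 2*TL + TS - NL + DI - DT = 223 - 2*54 + (-4) - 84 + 9 - 10 = 26

26 dB


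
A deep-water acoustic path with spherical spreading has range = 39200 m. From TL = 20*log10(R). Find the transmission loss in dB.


TL = 20*log10(39200) = 91.87

91.87 dB


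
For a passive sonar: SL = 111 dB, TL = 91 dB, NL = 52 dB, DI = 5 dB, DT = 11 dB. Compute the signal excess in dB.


SE = SL - TL - NL + DI - DT = 111 - 91 - 52 + 5 - 11 = -38

-38 dB


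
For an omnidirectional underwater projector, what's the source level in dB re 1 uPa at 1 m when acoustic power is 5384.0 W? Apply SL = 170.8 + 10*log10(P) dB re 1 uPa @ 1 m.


SL = 170.8 + 10*log10(5384.0) = 170.8 + 37.31 = 208.11

208.11 dB


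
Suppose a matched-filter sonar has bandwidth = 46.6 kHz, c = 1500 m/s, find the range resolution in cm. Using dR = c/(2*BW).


dR = c/(2*BW) = 1500 / (2 * 46.6e3) = 0.0161 m = 1.61 cm

1.61 cm


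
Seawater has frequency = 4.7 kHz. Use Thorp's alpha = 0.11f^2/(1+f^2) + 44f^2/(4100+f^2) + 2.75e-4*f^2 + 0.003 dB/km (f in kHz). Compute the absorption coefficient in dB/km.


f^2 = 22.09
alpha = 0.11*22.09/(1+22.09) + 44*22.09/(4100+22.09) + 2.75e-4*22.09 + 0.003 = 0.35

0.35 dB/km


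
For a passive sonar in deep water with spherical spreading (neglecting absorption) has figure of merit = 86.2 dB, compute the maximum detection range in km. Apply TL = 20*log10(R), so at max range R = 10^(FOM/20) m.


20.42 km


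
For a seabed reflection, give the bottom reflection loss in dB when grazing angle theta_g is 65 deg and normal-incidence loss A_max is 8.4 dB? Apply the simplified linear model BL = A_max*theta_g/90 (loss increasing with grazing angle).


6.07 dB


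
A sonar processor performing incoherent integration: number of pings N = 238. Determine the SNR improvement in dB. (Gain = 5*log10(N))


Gain = 5*log10(238) = 11.88

11.88 dB


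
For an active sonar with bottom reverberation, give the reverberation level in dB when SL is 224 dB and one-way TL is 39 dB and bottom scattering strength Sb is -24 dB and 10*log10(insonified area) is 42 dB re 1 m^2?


RL = SL - 2*TL + Sb + 10*log10(A) = 224 - 2*39 + (-24) + 42 = 164

164 dB


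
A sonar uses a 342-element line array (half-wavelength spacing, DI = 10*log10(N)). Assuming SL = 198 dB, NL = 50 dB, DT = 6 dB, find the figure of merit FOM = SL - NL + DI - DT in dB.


Step 1: DI = 10*log10(342) = 25.34 dB
Step 2: FOM = SL - NL + DI - DT = 198 - 50 + 25.34 - 6 = 167.34

167.34 dB


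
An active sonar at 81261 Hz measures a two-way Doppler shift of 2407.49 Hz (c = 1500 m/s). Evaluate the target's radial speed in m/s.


22.22 m/s


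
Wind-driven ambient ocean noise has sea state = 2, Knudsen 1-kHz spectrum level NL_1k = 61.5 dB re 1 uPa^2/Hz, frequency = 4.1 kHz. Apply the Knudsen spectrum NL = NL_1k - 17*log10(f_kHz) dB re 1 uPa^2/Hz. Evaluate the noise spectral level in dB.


NL = NL_1k - 17*log10(f_kHz) = 61.5 - 17*log10(4.1) = 61.5 - (10.42) = 51.08

51.08 dB


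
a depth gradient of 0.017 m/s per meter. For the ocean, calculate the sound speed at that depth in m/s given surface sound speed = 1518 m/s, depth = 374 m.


c = 1518 + 0.017 * 374 = 1524.358

1524.358 m/s


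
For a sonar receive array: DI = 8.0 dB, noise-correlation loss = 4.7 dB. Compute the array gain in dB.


3.3 dB


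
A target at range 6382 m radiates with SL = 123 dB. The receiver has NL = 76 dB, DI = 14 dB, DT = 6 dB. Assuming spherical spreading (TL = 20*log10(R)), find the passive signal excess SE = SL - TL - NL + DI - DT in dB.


Step 1: TL = 20*log10(6382) = 76.1 dB
Step 2: SE = 123 - 76.1 - 76 + 14 - 6 = -21.1

-21.1 dB


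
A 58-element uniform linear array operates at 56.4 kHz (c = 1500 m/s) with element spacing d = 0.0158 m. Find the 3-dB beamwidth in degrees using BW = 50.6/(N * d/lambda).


Step 1: lambda = 1500/56400 = 0.0266 m
Step 2: d/lambda = 0.0158/0.0266 = 0.594
Step 3: BW = 50.6/(N * d/lambda) = 50.6/(58 * 0.594) = 1.47

1.47 deg


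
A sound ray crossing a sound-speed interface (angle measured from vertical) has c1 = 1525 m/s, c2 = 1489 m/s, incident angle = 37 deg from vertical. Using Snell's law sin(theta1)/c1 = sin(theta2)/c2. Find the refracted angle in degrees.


sin(theta2) = (c2/c1)*sin(theta1) = (1489/1525)*sin(37 deg) = 0.58761
theta2 = arcsin(0.58761) = 35.99

35.99 deg


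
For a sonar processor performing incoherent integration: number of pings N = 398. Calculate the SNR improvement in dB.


Gain = 5*log10(398) = 13.0

13.0 dB


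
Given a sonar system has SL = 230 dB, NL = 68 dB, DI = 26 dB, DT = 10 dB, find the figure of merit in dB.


FOM = SL - NL + DI - DT = 230 - 68 + 26 - 10 = 178

178 dB


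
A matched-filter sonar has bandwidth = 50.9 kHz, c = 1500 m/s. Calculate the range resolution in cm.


dR = c/(2*BW) = 1500 / (2 * 50.9e3) = 0.0147 m = 1.47 cm

1.47 cm


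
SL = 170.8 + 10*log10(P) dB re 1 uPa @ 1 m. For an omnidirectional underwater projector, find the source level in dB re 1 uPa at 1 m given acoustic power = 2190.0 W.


SL = 170.8 + 10*log10(2190.0) = 170.8 + 33.4 = 204.2

204.2 dB


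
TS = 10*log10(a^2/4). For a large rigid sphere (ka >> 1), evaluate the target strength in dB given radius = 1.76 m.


-1.11 dB


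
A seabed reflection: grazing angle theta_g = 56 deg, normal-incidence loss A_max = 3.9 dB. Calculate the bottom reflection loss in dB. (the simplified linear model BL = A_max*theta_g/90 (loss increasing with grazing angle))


2.43 dB


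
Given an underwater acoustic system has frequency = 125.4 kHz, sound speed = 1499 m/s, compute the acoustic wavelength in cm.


lambda = c/f = 1499 / 125400 = 0.012 m = 1.2 cm

1.2 cm


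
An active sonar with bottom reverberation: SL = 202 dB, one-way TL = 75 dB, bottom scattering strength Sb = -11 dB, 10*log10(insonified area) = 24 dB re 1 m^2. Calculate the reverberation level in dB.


RL = SL - 2*TL + Sb + 10*log10(A) = 202 - 2*75 + (-11) + 24 = 65

65 dB


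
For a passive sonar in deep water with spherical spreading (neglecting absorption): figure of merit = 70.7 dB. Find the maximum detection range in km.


At max range FOM = TL, so 20*log10(R) = 70.7
R = 10^(70.7/20) = 3427.68 m = 3.43 km

3.43 km


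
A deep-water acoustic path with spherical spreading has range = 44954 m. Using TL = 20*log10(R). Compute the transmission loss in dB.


TL = 20*log10(44954) = 93.06

93.06 dB


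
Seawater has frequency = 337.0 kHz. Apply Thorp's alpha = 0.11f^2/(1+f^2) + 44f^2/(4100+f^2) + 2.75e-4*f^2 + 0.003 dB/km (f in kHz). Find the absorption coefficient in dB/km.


73.811 dB/km


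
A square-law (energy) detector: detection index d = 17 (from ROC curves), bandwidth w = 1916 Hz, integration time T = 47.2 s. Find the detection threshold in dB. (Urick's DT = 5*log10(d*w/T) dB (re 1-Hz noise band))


DT = 5*log10(d*w/T) = 5*log10(17 * 1916 / 47.2) = 5*log10(690.08) = 14.19

14.19 dB


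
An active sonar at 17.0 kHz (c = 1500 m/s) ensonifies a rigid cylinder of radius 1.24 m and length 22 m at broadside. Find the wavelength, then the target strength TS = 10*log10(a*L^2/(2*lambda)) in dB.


Step 1: lambda = c/f = 1500/17000 = 0.08824 m
Step 2: TS = 10*log10(a*L^2/(2*lambda)) = 10*log10(1.24*22^2/(2*0.08824)) = 35.32

35.32 dB


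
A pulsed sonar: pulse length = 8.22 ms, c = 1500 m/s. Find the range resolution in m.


6.165 m


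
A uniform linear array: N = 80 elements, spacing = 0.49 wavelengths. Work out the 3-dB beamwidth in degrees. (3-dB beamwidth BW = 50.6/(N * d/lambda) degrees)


BW = 50.6 / (80 * 0.49) = 50.6 / 39.2 = 1.29

1.29 deg


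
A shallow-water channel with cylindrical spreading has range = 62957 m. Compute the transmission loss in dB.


47.99 dB


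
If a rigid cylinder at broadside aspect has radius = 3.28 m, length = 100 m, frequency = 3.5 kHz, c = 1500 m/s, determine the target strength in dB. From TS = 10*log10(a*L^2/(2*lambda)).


lambda = 1500/3500 = 0.42857 m
TS = 10*log10(3.28*100^2/(2*0.42857)) = 45.83

45.83 dB


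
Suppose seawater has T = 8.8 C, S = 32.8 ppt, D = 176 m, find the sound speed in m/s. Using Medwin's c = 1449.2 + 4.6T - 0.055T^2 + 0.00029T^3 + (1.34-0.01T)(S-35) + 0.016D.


1485.68 m/s


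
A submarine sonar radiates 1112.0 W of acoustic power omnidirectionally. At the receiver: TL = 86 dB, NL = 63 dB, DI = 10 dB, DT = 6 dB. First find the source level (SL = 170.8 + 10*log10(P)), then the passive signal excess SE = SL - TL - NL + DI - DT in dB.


Step 1: SL = 170.8 + 10*log10(1112.0) = 201.26 dB
Step 2: SE = SL - TL - NL + DI - DT = 201.26 - 86 - 63 + 10 - 6 = 56.26

56.26 dB


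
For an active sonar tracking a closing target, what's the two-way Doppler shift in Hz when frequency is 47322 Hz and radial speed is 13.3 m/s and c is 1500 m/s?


fd = 2*f*v/c = 2 * 47322 * 13.3 / 1500 = 839.18

839.18 Hz


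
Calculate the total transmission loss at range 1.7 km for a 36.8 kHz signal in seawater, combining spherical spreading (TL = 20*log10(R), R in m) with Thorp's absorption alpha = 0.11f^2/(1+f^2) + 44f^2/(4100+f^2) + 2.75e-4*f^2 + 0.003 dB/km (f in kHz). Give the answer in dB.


Step 1 (Thorp): alpha = 0.11*1354.24/(1+1354.24) + 44*1354.24/(4100+1354.24) + 2.75e-4*1354.24 + 0.003 = 11.4101 dB/km
Step 2: TL_spread = 20*log10(1700) = 64.61 dB
Step 3: TL_abs = alpha*R = 11.4101 * 1.7 = 19.4 dB
Step 4: TL_total = 64.61 + 19.4 = 84.01

84.01 dB


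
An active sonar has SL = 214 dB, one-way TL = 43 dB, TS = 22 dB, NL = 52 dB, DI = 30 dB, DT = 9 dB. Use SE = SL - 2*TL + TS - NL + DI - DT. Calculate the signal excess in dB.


SE = SL - 2*TL + TS - NL + DI - DT = 214 - 2*43 + (22) - 52 + 30 - 9 = 119

119 dB


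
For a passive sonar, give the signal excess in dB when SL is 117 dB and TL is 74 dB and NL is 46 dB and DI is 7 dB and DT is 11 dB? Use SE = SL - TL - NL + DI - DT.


-7 dB


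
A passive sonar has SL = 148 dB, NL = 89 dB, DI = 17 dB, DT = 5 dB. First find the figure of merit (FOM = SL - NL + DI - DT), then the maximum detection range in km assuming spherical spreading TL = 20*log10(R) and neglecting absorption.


Step 1: FOM = SL - NL + DI - DT = 148 - 89 + 17 - 5 = 71 dB
Step 2: at max range FOM = TL = 20*log10(R), so R = 10^(71/20) = 3548.13 m = 3.55 km

3.55 km


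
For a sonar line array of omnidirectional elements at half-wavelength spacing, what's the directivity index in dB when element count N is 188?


DI = 10*log10(188) = 22.74

22.74 dB


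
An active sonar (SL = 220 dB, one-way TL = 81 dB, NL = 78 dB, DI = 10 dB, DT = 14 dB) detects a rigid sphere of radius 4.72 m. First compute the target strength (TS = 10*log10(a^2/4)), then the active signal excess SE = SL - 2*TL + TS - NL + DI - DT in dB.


Step 1: TS = 10*log10(4.72^2/4) = 7.46 dB
Step 2: SE = SL - 2*TL + TS - NL + DI - DT = 220 - 2*81 + (7.46) - 78 + 10 - 14 = -16.54

-16.54 dB


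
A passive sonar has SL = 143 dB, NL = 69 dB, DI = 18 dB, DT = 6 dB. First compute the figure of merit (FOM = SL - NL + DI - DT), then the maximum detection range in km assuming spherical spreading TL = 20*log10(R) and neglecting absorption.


Step 1: FOM = SL - NL + DI - DT = 143 - 69 + 18 - 6 = 86 dB
Step 2: at max range FOM = TL = 20*log10(R), so R = 10^(86/20) = 19952.62 m = 19.95 km

19.95 km


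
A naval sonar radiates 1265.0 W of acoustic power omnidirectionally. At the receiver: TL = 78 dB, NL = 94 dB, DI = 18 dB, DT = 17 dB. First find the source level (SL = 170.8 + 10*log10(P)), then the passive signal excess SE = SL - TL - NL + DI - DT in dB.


Step 1: SL = 170.8 + 10*log10(1265.0) = 201.82 dB
Step 2: SE = SL - TL - NL + DI - DT = 201.82 - 78 - 94 + 18 - 17 = 30.82

30.82 dB


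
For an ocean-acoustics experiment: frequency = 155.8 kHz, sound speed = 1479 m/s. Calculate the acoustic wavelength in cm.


lambda = c/f = 1479 / 155800 = 0.0095 m = 0.95 cm

0.95 cm
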